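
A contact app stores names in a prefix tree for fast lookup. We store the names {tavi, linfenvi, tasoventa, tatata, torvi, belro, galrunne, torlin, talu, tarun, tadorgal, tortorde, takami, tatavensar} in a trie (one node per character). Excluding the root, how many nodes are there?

69

Insert word by word; a character creates a node only if that edge doesn't already exist:
  "tavi" → 4 new (t, a, v, i)
  "linfenvi" → 8 new (l, i, n, f, e, n, v, i)
  "tasoventa" → prefix "ta" already present; 7 new (s, o, v, e, n, t, a)
  "tatata" → prefix "ta" already present; 4 new (t, a, t, a)
  "torvi" → prefix "t" already present; 4 new (o, r, v, i)
  "belro" → 5 new (b, e, l, r, o)
  "galrunne" → 8 new (g, a, l, r, u, n, n, e)
  "torlin" → prefix "tor" already present; 3 new (l, i, n)
  "talu" → prefix "ta" already present; 2 new (l, u)
  "tarun" → prefix "ta" already present; 3 new (r, u, n)
  "tadorgal" → prefix "ta" already present; 6 new (d, o, r, g, a, l)
  "tortorde" → prefix "tor" already present; 5 new (t, o, r, d, e)
  "takami" → prefix "ta" already present; 4 new (k, a, m, i)
  "tatavensar" → prefix "tata" already present; 6 new (v, e, n, s, a, r)
Total nodes = 4 + 8 + 7 + 4 + 4 + 5 + 8 + 3 + 2 + 3 + 6 + 5 + 4 + 6 = 69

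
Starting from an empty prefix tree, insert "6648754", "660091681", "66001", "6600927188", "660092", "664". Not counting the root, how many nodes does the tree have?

20

Count nodes per top-level branch (shared prefixes stored once):
  '6'-branch (66001, 660091681, 660092, 6600927188, 664, 6648754): 20 nodes
Sum: 20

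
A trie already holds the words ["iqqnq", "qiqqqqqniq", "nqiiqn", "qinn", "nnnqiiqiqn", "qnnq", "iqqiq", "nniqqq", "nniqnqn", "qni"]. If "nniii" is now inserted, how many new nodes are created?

The longest prefix of "nniii" already in the trie is "nni" (length 3).
So 5 − 3 = 2 new nodes.

2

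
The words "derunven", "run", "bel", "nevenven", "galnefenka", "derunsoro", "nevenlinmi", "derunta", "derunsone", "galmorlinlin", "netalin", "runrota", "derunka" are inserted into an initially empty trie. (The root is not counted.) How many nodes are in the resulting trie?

For each word, the new-node count is its length minus the longest prefix already in the trie:
  "derunven" → 8 new (d, e, r, u, n, v, e, n)
  "run" → 3 new (r, u, n)
  "bel" → 3 new (b, e, l)
  "nevenven" → 8 new (n, e, v, e, n, v, e, n)
  "galnefenka" → 10 new (g, a, l, n, e, f, e, n, k, a)
  "derunsoro" → prefix "derun" already present; 4 new (s, o, r, o)
  "nevenlinmi" → prefix "neven" already present; 5 new (l, i, n, m, i)
  "derunta" → prefix "derun" already present; 2 new (t, a)
  "derunsone" → prefix "derunso" already present; 2 new (n, e)
  "galmorlinlin" → prefix "gal" already present; 9 new (m, o, r, l, i, n, l, i, n)
  "netalin" → prefix "ne" already present; 5 new (t, a, l, i, n)
  "runrota" → prefix "run" already present; 4 new (r, o, t, a)
  "derunka" → prefix "derun" already present; 2 new (k, a)
Total nodes = 8 + 3 + 3 + 8 + 10 + 4 + 5 + 2 + 2 + 9 + 5 + 4 + 2 = 65

65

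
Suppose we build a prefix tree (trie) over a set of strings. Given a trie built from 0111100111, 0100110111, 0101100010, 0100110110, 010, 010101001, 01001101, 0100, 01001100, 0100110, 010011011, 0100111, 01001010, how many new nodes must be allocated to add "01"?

Every character of "01" already lies on an existing path (it is a prefix of some stored word).
No new nodes are needed: 0.

0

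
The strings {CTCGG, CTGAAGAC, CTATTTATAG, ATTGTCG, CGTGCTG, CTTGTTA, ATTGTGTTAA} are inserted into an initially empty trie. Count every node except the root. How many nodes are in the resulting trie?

For each word, the new-node count is its length minus the longest prefix already in the trie:
  "CTCGG" → 5 new (C, T, C, G, G)
  "CTGAAGAC" → prefix "CT" already present; 6 new (G, A, A, G, A, C)
  "CTATTTATAG" → prefix "CT" already present; 8 new (A, T, T, T, A, T, A, G)
  "ATTGTCG" → 7 new (A, T, T, G, T, C, G)
  "CGTGCTG" → prefix "C" already present; 6 new (G, T, G, C, T, G)
  "CTTGTTA" → prefix "CT" already present; 5 new (T, G, T, T, A)
  "ATTGTGTTAA" → prefix "ATTGT" already present; 5 new (G, T, T, A, A)
Total nodes = 5 + 6 + 8 + 7 + 6 + 5 + 5 = 42

42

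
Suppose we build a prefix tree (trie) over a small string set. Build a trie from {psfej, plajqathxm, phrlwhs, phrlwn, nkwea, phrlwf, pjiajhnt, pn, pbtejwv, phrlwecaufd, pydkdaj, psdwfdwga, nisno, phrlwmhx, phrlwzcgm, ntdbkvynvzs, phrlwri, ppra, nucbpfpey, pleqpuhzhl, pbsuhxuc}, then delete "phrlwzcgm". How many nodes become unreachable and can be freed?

4

After clearing the end-marker at "phrlwzcgm", prune upward until reaching a node still needed by another word.
The suffix "zcgm" (4 nodes) is used only by "phrlwzcgm"; the node for "phrlw" still has the child "h", so pruning stops there.
Nodes removed: 4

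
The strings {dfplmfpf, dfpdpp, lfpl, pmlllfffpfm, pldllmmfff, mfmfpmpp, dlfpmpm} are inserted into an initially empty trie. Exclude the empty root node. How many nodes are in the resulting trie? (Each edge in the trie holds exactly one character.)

49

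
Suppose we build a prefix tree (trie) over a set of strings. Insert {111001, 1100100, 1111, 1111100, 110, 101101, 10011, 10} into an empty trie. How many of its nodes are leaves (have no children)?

Leaves are exactly the stored words that no other stored word extends.
Those words: "10011", "101101", "1100100", "111001", "1111100"
Leaf count: 5

5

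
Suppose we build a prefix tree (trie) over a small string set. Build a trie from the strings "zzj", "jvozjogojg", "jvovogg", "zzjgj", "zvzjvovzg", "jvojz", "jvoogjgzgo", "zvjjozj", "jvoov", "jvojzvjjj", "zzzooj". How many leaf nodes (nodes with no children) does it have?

9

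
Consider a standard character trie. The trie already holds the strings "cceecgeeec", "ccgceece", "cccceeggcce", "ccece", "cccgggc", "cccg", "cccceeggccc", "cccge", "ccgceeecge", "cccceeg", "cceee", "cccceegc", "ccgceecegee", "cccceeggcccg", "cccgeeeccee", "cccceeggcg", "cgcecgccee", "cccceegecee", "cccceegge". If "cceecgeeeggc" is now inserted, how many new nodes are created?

3

Walking "cceecgeeeggc" from the root, the first 9 characters ("cceecgeee") follow existing edges; "g" is the first miss.
Each of the 3 remaining characters creates one node.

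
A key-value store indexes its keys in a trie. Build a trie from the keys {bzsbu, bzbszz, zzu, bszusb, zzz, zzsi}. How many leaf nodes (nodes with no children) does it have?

Leaves are exactly the stored words that no other stored word extends.
Those words: "bszusb", "bzbszz", "bzsbu", "zzsi", "zzu", "zzz"
Leaf count: 6

6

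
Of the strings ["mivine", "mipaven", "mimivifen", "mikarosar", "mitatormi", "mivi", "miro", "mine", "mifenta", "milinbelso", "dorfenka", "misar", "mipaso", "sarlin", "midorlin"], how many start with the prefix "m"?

13

Filter for entries beginning with "m":
Words under "m": midorlin, mifenta, mikarosar, milinbelso, mimivifen, mine, mipaso, mipaven, miro, misar, mitatormi, mivi, mivine
Count: 13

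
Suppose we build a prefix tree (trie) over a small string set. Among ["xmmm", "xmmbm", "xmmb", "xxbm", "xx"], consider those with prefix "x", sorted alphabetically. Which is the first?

xmmb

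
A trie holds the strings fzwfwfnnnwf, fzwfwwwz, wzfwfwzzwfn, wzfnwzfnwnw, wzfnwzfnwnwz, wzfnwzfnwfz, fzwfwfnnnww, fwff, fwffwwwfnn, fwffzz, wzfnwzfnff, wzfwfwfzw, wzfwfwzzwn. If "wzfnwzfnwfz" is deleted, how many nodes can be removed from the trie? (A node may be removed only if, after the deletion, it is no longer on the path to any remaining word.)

After clearing the end-marker at "wzfnwzfnwfz", prune upward until reaching a node still needed by another word.
The suffix "fz" (2 nodes) is used only by "wzfnwzfnwfz"; the node for "wzfnwzfnw" still has the child "n", so pruning stops there.
Nodes removed: 2

2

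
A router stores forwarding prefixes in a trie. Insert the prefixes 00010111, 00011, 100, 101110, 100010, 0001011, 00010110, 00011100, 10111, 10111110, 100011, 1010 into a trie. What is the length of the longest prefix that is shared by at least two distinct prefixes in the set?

Equivalently: take the maximum, over all pairs, of their longest common prefix length.
e.g. "0001011" and "00010110" share the prefix "0001011" of length 7; no pair shares a longer one.
Longest shared-prefix length: 7

7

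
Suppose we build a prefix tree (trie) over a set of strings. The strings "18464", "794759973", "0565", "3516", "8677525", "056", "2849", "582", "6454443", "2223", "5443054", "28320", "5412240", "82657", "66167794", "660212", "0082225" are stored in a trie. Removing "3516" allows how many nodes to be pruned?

4

A node on "3516"'s path can go only if nothing else ends at it or branches off below it.
No other word shares any prefix with "3516", so all 4 of its nodes go.
Nodes removed: 4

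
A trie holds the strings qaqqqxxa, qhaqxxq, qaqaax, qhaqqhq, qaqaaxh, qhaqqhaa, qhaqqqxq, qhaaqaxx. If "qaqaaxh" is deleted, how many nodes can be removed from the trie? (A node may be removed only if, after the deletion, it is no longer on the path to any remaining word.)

A node on "qaqaaxh"'s path can go only if nothing else ends at it or branches off below it.
The suffix "h" (1 node) is used only by "qaqaaxh"; "qaqaax" is itself a stored word, so pruning stops there.
Nodes removed: 1

1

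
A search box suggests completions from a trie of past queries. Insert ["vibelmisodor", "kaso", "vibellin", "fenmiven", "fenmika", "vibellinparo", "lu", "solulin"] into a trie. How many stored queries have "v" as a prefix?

3

Traverse to the node for "v", then collect every word in that subtree.
Words under "v": vibellin, vibellinparo, vibelmisodor
Count: 3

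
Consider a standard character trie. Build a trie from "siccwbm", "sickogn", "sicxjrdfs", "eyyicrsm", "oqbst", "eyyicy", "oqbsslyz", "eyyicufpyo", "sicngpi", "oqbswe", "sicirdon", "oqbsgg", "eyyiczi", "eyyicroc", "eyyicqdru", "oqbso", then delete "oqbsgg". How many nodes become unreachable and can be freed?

2

A node on "oqbsgg"'s path can go only if nothing else ends at it or branches off below it.
The suffix "gg" (2 nodes) is used only by "oqbsgg"; the node for "oqbs" still has the child "t", so pruning stops there.
Nodes removed: 2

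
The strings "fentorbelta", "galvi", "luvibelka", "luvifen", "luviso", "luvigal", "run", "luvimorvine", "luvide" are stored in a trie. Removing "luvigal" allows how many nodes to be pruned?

3

A node on "luvigal"'s path can go only if nothing else ends at it or branches off below it.
The suffix "gal" (3 nodes) is used only by "luvigal"; the node for "luvi" still has the child "b", so pruning stops there.
Nodes removed: 3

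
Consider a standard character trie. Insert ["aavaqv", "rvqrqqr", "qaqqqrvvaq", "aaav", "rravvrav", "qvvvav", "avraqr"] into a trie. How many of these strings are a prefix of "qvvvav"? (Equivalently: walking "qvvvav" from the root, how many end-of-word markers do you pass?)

1

Walk "qvvvav" from the root; an end-of-word marker is hit whenever a stored word is a prefix of "qvvvav".
Prefixes of the query that are stored words: "qvvvav"
Count: 1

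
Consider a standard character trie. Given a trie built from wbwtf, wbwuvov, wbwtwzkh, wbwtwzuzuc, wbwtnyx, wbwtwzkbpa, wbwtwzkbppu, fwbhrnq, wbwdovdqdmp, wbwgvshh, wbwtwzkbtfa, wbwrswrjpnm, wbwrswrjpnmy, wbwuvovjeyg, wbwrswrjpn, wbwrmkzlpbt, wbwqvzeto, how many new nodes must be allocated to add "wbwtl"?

1

"wbwt" is already a path in the trie; the remaining "l" must be added.
New nodes needed: |"wbwtl"| − 4 = 5 − 4 = 1.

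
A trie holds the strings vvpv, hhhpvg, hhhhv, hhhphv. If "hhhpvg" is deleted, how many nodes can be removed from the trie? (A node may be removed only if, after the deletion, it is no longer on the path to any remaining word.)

2

A node on "hhhpvg"'s path can go only if nothing else ends at it or branches off below it.
The suffix "vg" (2 nodes) is used only by "hhhpvg"; the node for "hhhp" still has the child "h", so pruning stops there.
Nodes removed: 2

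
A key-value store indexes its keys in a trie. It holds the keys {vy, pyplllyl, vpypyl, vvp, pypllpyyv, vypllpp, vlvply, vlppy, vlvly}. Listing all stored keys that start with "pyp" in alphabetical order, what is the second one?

pypllpyyv

DFS of the "pyp" subtree visits, in order: "pyplllyl", "pypllpyyv"
The 2nd is pypllpyyv.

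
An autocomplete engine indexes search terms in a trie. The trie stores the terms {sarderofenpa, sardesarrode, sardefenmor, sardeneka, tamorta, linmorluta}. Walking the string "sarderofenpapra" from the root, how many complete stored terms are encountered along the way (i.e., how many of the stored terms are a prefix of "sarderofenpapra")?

1

Traverse "sarderofenpapra" character by character; count nodes along the way that are marked as word ends.
Prefixes of the query that are stored words: "sarderofenpa"
Count: 1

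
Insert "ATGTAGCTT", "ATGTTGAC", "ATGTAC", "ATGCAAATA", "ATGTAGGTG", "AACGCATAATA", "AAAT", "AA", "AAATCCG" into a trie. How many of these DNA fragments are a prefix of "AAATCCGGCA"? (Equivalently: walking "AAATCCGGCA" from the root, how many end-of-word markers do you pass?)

Traverse "AAATCCGGCA" character by character; count nodes along the way that are marked as word ends.
Prefixes of the query that are stored words: "AA", "AAAT", "AAATCCG"
Count: 3

3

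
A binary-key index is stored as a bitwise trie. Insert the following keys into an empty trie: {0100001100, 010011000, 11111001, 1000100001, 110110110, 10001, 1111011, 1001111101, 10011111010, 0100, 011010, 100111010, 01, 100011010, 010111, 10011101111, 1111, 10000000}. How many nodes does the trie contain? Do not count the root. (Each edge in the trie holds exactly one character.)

Count nodes per top-level branch (shared prefixes stored once):
  '0'-branch (01, 0100, 0100001100, 010011000, 010111, 011010): 22 nodes
  '1'-branch (10000000, 10001, 1000100001, 100011010, 100111010, 10011101111, 1001111101, 10011111010, 110110110, 1111, 1111011, 11111001): 49 nodes
Sum: 71

71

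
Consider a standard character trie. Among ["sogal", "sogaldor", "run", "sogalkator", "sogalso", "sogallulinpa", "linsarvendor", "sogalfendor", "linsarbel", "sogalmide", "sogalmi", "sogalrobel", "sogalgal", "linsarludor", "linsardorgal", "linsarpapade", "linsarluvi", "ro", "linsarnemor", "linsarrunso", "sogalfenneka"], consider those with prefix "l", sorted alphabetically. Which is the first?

linsarbel

Words with prefix "l", in lexicographic order: "linsarbel", "linsardorgal", "linsarludor", "linsarluvi", "linsarnemor", "linsarpapade", "linsarrunso", "linsarvendor"
The 1st is linsarbel.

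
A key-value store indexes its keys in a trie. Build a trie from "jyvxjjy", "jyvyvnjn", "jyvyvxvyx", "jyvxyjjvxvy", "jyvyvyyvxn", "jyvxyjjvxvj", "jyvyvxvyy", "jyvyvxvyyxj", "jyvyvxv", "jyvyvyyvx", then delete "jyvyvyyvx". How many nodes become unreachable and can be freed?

After clearing the end-marker at "jyvyvyyvx", prune upward until reaching a node still needed by another word.
Every node on "jyvyvyyvx" is still needed (e.g. by "jyvyvyyvxn"), so nothing is freed.
Nodes removed: 0

0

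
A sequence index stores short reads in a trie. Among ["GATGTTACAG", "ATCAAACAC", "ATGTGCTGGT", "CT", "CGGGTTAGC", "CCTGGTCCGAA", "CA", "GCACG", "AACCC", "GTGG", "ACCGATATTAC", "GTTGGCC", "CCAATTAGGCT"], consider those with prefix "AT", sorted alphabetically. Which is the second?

ATGTGCTGGT

Words with prefix "AT", in lexicographic order: "ATCAAACAC", "ATGTGCTGGT"
Position 2: ATGTGCTGGT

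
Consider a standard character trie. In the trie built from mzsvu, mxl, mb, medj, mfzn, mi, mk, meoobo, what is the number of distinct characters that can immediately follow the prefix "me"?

2

Follow the path "me" to its node, then look at its outgoing edges.
Characters that immediately follow "me" among the stored strings: {d, o}.
That node has 2 child edges.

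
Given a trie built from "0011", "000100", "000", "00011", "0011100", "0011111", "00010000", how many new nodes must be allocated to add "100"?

"100" shares no prefix with any stored word, so all 3 characters open new nodes.
3 − 0 = 3 new nodes.

3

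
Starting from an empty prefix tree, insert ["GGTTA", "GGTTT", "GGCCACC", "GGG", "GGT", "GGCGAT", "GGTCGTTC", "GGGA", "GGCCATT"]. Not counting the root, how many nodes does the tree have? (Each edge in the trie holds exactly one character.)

23

Count nodes per top-level branch (shared prefixes stored once):
  'G'-branch (GGCCACC, GGCCATT, GGCGAT, GGG, GGGA, GGT, GGTCGTTC, GGTTA, GGTTT): 23 nodes
Sum: 23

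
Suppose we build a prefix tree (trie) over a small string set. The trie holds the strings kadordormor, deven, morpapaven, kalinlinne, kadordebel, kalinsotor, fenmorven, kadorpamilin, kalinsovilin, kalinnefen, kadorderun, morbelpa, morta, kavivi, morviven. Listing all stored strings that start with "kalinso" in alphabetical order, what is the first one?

kalinsotor

DFS of the "kalinso" subtree visits, in order: "kalinsotor", "kalinsovilin"
Position 1: kalinsotor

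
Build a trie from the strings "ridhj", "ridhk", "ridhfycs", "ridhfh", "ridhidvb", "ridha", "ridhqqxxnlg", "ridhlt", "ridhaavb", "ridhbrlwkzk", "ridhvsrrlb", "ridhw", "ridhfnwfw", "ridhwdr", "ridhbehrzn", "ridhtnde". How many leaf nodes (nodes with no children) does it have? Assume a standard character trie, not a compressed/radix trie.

14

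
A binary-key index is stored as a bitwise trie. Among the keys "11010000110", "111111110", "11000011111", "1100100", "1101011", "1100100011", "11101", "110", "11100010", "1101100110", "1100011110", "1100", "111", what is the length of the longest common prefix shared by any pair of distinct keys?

Look for the deepest trie node that still has at least two words in its subtree.
e.g. "1100100" and "1100100011" share the prefix "1100100" of length 7; no pair shares a longer one.
Longest shared-prefix length: 7

7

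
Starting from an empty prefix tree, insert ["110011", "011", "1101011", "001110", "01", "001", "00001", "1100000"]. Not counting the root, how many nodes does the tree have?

24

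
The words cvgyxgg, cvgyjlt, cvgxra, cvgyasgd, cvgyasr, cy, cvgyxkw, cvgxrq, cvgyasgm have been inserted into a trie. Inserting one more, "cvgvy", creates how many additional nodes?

"cvg" is already a path in the trie; the remaining "vy" must be added.
Each of the 2 remaining characters creates one node.

2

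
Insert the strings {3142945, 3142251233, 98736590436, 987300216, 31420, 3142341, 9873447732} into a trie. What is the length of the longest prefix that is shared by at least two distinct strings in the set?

4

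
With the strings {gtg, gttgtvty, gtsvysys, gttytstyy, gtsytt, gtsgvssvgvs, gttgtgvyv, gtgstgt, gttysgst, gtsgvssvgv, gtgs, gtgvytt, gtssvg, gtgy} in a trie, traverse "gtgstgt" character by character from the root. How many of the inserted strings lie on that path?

Traverse "gtgstgt" character by character; count nodes along the way that are marked as word ends.
Prefixes of the query that are stored words: "gtg", "gtgs", "gtgstgt"
Count: 3

3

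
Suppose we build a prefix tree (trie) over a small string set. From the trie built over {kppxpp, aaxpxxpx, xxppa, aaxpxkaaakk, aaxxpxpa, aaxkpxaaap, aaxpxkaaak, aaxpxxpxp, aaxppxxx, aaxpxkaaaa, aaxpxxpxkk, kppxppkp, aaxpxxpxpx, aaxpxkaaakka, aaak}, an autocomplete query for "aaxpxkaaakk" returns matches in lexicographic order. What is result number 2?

DFS of the "aaxpxkaaakk" subtree visits, in order: "aaxpxkaaakk", "aaxpxkaaakka"
Position 2: aaxpxkaaakka

aaxpxkaaakka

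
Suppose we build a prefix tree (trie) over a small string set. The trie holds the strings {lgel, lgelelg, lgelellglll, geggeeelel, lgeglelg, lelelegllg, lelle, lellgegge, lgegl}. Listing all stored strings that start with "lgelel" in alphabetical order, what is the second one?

DFS of the "lgelel" subtree visits, in order: "lgelelg", "lgelellglll"
Position 2: lgelellglll

lgelellglll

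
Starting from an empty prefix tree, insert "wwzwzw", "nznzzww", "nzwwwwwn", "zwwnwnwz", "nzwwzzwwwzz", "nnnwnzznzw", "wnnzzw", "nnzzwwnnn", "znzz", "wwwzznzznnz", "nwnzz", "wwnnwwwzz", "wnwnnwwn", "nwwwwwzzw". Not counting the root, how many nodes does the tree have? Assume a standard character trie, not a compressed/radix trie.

91

For each word, the new-node count is its length minus the longest prefix already in the trie:
  "wwzwzw" → 6 new (w, w, z, w, z, w)
  "nznzzww" → 7 new (n, z, n, z, z, w, w)
  "nzwwwwwn" → prefix "nz" already present; 6 new (w, w, w, w, w, n)
  "zwwnwnwz" → 8 new (z, w, w, n, w, n, w, z)
  "nzwwzzwwwzz" → prefix "nzww" already present; 7 new (z, z, w, w, w, z, z)
  "nnnwnzznzw" → prefix "n" already present; 9 new (n, n, w, n, z, z, n, z, w)
  "wnnzzw" → prefix "w" already present; 5 new (n, n, z, z, w)
  "nnzzwwnnn" → prefix "nn" already present; 7 new (z, z, w, w, n, n, n)
  "znzz" → prefix "z" already present; 3 new (n, z, z)
  "wwwzznzznnz" → prefix "ww" already present; 9 new (w, z, z, n, z, z, n, n, z)
  "nwnzz" → prefix "n" already present; 4 new (w, n, z, z)
  "wwnnwwwzz" → prefix "ww" already present; 7 new (n, n, w, w, w, z, z)
  "wnwnnwwn" → prefix "wn" already present; 6 new (w, n, n, w, w, n)
  "nwwwwwzzw" → prefix "nw" already present; 7 new (w, w, w, w, z, z, w)
Total nodes = 6 + 7 + 6 + 8 + 7 + 9 + 5 + 7 + 3 + 9 + 4 + 7 + 6 + 7 = 91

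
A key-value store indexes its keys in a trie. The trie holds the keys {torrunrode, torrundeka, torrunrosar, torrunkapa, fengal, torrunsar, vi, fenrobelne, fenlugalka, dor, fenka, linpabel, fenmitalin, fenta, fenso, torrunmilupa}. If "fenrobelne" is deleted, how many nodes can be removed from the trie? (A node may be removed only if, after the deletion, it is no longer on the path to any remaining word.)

7

After clearing the end-marker at "fenrobelne", prune upward until reaching a node still needed by another word.
The suffix "robelne" (7 nodes) is used only by "fenrobelne"; the node for "fen" still has the child "g", so pruning stops there.
Nodes removed: 7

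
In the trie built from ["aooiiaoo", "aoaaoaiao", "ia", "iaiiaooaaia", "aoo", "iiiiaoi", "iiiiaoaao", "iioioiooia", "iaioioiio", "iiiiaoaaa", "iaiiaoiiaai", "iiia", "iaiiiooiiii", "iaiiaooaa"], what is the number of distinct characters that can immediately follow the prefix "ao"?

Follow the path "ao" to its node, then look at its outgoing edges.
Characters that immediately follow "ao" among the stored strings: {a, o}.
That node has 2 child edges.

2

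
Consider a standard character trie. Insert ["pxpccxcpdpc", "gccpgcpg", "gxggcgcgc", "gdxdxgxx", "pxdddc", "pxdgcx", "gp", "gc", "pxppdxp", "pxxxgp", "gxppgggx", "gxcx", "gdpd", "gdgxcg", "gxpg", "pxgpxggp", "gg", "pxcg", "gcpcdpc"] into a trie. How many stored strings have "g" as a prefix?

12

Filter for entries beginning with "g":
Matches: "gc", "gccpgcpg", "gcpcdpc", "gdgxcg", "gdpd", "gdxdxgxx", "gg", "gp", "gxcx", "gxggcgcgc", "gxpg", "gxppgggx"
Count: 12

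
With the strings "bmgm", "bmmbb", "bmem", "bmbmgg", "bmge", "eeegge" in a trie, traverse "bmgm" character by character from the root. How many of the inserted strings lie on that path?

Check each prefix of "bmgm" against the stored set — each match is an end-marker on the path.
Prefixes of the query that are stored words: "bmgm"
Count: 1

1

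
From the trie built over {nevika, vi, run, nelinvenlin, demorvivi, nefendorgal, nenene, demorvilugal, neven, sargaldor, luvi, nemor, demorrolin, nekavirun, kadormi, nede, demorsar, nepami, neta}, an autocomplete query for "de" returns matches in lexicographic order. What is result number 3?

DFS of the "de" subtree visits, in order: "demorrolin", "demorsar", "demorvilugal", "demorvivi"
Position 3: demorvilugal

demorvilugal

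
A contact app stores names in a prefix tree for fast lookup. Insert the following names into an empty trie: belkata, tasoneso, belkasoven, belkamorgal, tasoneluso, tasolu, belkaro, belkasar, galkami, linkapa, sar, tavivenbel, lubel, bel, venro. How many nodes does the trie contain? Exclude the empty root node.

70

Trace insertions, counting only characters that open a new branch:
  "belkata" → 7 new (b, e, l, k, a, t, a)
  "tasoneso" → 8 new (t, a, s, o, n, e, s, o)
  "belkasoven" → prefix "belka" already present; 5 new (s, o, v, e, n)
  "belkamorgal" → prefix "belka" already present; 6 new (m, o, r, g, a, l)
  "tasoneluso" → prefix "tasone" already present; 4 new (l, u, s, o)
  "tasolu" → prefix "taso" already present; 2 new (l, u)
  "belkaro" → prefix "belka" already present; 2 new (r, o)
  "belkasar" → prefix "belkas" already present; 2 new (a, r)
  "galkami" → 7 new (g, a, l, k, a, m, i)
  "linkapa" → 7 new (l, i, n, k, a, p, a)
  "sar" → 3 new (s, a, r)
  "tavivenbel" → prefix "ta" already present; 8 new (v, i, v, e, n, b, e, l)
  "lubel" → prefix "l" already present; 4 new (u, b, e, l)
  "bel" → prefix "bel" already present; 0 new (none)
  "venro" → 5 new (v, e, n, r, o)
Total nodes = 7 + 8 + 5 + 6 + 4 + 2 + 2 + 2 + 7 + 7 + 3 + 8 + 4 + 0 + 5 = 70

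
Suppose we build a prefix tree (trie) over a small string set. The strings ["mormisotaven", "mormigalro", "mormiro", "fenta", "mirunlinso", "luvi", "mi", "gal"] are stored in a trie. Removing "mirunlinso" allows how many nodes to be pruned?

8

After clearing the end-marker at "mirunlinso", prune upward until reaching a node still needed by another word.
The suffix "runlinso" (8 nodes) is used only by "mirunlinso"; "mi" is itself a stored word, so pruning stops there.
Nodes removed: 8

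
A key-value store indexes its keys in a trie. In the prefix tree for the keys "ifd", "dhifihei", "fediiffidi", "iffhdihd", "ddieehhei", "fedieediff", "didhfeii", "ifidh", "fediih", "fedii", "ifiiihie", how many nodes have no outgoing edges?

10

A leaf is a node with no children — equivalently, the end of a word that is not a proper prefix of any other stored word.
Those words: "ddieehhei", "dhifihei", "didhfeii", "fedieediff", "fediiffidi", "fediih", "ifd", "iffhdihd", "ifidh", "ifiiihie"
Leaf count: 10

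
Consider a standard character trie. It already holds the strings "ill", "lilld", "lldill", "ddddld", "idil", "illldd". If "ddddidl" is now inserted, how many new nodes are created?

Walking "ddddidl" from the root, the first 4 characters ("dddd") follow existing edges; "i" is the first miss.
So 7 − 4 = 3 new nodes.

3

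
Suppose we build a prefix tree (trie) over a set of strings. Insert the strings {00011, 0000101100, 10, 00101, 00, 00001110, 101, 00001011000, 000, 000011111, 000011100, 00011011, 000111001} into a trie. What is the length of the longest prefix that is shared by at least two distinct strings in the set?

10

The deepest shared node is where two words last agree before diverging.
"0000101100" and "00001011000" agree on "0000101100" (10 characters) before diverging; nothing deeper is shared.
Longest shared-prefix length: 10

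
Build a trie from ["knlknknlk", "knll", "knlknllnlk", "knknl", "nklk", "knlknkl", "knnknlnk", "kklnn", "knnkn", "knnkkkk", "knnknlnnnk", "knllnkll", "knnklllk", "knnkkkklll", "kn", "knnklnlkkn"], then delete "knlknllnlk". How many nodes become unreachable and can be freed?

5

After clearing the end-marker at "knlknllnlk", prune upward until reaching a node still needed by another word.
The suffix "llnlk" (5 nodes) is used only by "knlknllnlk"; the node for "knlkn" still has the child "k", so pruning stops there.
Nodes removed: 5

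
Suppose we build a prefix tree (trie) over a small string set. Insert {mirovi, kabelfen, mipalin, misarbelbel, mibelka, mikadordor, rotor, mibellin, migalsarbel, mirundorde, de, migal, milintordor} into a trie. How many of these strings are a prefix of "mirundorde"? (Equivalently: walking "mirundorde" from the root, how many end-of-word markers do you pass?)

Walk "mirundorde" from the root; an end-of-word marker is hit whenever a stored word is a prefix of "mirundorde".
Prefixes of the query that are stored words: "mirundorde"
Count: 1

1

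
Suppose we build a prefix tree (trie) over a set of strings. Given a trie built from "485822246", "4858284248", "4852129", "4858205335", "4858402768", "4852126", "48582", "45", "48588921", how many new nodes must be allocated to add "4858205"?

Every character of "4858205" already lies on an existing path (it is a prefix of some stored word).
No new nodes are needed: 0.

0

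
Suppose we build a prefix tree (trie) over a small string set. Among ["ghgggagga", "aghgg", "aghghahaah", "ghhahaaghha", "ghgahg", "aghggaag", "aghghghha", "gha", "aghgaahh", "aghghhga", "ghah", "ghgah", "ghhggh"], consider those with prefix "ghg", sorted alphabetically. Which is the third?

ghgggagga

Filter for "ghg…" and sort: "ghgah", "ghgahg", "ghgggagga"
The 3rd is ghgggagga.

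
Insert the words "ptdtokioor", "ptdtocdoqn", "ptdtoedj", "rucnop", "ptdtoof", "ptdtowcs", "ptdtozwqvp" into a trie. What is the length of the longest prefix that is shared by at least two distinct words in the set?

5

Equivalently: take the maximum, over all pairs, of their longest common prefix length.
e.g. "ptdtocdoqn" and "ptdtoedj" share the prefix "ptdto" of length 5; no pair shares a longer one.
Longest shared-prefix length: 5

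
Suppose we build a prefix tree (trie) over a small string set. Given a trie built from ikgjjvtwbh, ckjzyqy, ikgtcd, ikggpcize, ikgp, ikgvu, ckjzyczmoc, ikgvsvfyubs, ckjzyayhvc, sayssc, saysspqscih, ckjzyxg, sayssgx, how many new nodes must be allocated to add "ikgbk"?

2

Walking "ikgbk" from the root, the first 3 characters ("ikg") follow existing edges; "b" is the first miss.
New nodes needed: |"ikgbk"| − 3 = 5 − 3 = 2.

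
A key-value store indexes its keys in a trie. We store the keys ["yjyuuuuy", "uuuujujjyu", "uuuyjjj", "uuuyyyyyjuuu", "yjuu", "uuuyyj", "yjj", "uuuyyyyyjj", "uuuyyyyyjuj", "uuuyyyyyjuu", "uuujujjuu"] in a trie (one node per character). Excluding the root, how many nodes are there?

42

For each word, the new-node count is its length minus the longest prefix already in the trie:
  "yjyuuuuy" → 8 new (y, j, y, u, u, u, u, y)
  "uuuujujjyu" → 10 new (u, u, u, u, j, u, j, j, y, u)
  "uuuyjjj" → prefix "uuu" already present; 4 new (y, j, j, j)
  "uuuyyyyyjuuu" → prefix "uuuy" already present; 8 new (y, y, y, y, j, u, u, u)
  "yjuu" → prefix "yj" already present; 2 new (u, u)
  "uuuyyj" → prefix "uuuyy" already present; 1 new (j)
  "yjj" → prefix "yj" already present; 1 new (j)
  "uuuyyyyyjj" → prefix "uuuyyyyyj" already present; 1 new (j)
  "uuuyyyyyjuj" → prefix "uuuyyyyyju" already present; 1 new (j)
  "uuuyyyyyjuu" → prefix "uuuyyyyyjuu" already present; 0 new (none)
  "uuujujjuu" → prefix "uuu" already present; 6 new (j, u, j, j, u, u)
Total nodes = 8 + 10 + 4 + 8 + 2 + 1 + 1 + 1 + 1 + 0 + 6 = 42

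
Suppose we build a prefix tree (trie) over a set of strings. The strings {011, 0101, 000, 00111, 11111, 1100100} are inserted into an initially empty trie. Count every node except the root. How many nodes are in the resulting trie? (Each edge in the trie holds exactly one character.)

Count nodes per top-level branch (shared prefixes stored once):
  '0'-branch (000, 00111, 0101, 011): 10 nodes
  '1'-branch (1100100, 11111): 10 nodes
Sum: 20

20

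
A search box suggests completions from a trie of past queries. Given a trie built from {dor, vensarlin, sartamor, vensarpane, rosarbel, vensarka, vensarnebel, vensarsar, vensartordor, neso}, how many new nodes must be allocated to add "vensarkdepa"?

4

"vensark" is already a path in the trie; the remaining "depa" must be added.
So 11 − 7 = 4 new nodes.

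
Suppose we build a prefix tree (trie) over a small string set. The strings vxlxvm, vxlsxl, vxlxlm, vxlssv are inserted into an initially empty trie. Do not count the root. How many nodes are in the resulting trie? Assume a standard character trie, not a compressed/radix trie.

13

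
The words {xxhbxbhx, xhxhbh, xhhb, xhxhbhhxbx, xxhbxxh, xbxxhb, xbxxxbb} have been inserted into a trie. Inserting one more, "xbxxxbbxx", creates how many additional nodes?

Walking "xbxxxbbxx" from the root, the first 7 characters ("xbxxxbb") follow existing edges; "x" is the first miss.
New nodes needed: |"xbxxxbbxx"| − 7 = 9 − 7 = 2.

2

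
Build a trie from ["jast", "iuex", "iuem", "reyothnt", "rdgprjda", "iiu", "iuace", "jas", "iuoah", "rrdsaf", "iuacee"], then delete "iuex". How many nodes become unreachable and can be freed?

1

Walk "iuex" from the leaf back toward the root, removing each node that no remaining word uses.
The suffix "x" (1 node) is used only by "iuex"; the node for "iue" still has the child "m", so pruning stops there.
Nodes removed: 1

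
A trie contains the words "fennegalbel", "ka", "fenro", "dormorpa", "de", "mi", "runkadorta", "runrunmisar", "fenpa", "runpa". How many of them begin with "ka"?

1

Walk to "ka"; the words in its subtree are exactly those with that prefix.
Matches: "ka"
Count: 1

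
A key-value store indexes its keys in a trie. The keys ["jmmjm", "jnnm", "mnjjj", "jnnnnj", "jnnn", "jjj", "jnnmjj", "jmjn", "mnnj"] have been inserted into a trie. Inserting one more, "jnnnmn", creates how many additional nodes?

2

Walking "jnnnmn" from the root, the first 4 characters ("jnnn") follow existing edges; "m" is the first miss.
So 6 − 4 = 2 new nodes.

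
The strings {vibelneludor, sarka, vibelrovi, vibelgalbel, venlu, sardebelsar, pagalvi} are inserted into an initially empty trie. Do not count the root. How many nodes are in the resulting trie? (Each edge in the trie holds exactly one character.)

46

Insert word by word; a character creates a node only if that edge doesn't already exist:
  "vibelneludor" → 12 new (v, i, b, e, l, n, e, l, u, d, o, r)
  "sarka" → 5 new (s, a, r, k, a)
  "vibelrovi" → prefix "vibel" already present; 4 new (r, o, v, i)
  "vibelgalbel" → prefix "vibel" already present; 6 new (g, a, l, b, e, l)
  "venlu" → prefix "v" already present; 4 new (e, n, l, u)
  "sardebelsar" → prefix "sar" already present; 8 new (d, e, b, e, l, s, a, r)
  "pagalvi" → 7 new (p, a, g, a, l, v, i)
Total nodes = 12 + 5 + 4 + 6 + 4 + 8 + 7 = 46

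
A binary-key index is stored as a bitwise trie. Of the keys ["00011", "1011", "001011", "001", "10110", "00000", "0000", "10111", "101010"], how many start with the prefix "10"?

4

Walk to "10"; the words in its subtree are exactly those with that prefix.
Matches: "101010", "1011", "10110", "10111"
Count: 4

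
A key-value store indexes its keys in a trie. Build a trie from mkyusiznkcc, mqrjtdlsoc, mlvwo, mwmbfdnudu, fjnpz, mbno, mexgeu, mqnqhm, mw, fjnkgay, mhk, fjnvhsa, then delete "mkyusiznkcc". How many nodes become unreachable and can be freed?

Walk "mkyusiznkcc" from the leaf back toward the root, removing each node that no remaining word uses.
The suffix "kyusiznkcc" (10 nodes) is used only by "mkyusiznkcc"; the node for "m" still has the child "q", so pruning stops there.
Nodes removed: 10

10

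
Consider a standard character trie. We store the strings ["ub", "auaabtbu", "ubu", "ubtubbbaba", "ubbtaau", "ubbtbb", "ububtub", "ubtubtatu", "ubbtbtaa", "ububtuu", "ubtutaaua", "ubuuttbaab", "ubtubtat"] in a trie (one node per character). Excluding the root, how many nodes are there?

50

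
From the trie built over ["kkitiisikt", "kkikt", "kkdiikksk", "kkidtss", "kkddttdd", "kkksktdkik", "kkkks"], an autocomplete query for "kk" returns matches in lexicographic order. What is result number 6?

kkkks

Filter for "kk…" and sort: "kkddttdd", "kkdiikksk", "kkidtss", "kkikt", "kkitiisikt", "kkkks", "kkksktdkik"
Position 6: kkkks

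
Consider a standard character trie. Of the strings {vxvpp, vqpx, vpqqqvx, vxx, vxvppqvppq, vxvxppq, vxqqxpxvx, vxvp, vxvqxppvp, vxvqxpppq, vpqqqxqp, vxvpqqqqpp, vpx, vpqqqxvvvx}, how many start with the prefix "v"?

Filter for entries beginning with "v":
Matches: "vpqqqvx", "vpqqqxqp", "vpqqqxvvvx", "vpx", "vqpx", "vxqqxpxvx", "vxvp", "vxvpp", "vxvppqvppq", "vxvpqqqqpp", "vxvqxpppq", "vxvqxppvp", "vxvxppq", "vxx"
Count: 14

14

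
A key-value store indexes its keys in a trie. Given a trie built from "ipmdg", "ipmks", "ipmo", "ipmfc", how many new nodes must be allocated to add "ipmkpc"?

2

Walking "ipmkpc" from the root, the first 4 characters ("ipmk") follow existing edges; "p" is the first miss.
So 6 − 4 = 2 new nodes.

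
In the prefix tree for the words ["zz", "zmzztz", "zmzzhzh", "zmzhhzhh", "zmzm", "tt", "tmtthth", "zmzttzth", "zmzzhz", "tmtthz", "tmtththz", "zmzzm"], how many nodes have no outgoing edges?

Leaves are exactly the stored words that no other stored word extends.
Those words: "tmtththz", "tmtthz", "tt", "zmzhhzhh", "zmzm", "zmzttzth", "zmzzhzh", "zmzzm", "zmzztz", "zz"
Leaf count: 10

10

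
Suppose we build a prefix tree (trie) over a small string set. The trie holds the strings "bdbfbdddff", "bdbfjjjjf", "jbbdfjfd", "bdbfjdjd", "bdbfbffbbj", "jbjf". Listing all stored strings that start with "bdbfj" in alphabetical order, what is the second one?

bdbfjjjjf

DFS of the "bdbfj" subtree visits, in order: "bdbfjdjd", "bdbfjjjjf"
Position 2: bdbfjjjjf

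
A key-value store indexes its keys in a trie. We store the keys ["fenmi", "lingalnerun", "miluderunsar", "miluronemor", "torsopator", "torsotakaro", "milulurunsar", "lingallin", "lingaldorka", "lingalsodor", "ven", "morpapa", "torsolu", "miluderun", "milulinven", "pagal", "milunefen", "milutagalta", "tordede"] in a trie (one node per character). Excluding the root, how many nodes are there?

109

Count nodes per top-level branch (shared prefixes stored once):
  'f'-branch (fenmi): 5 nodes
  'l'-branch (lingaldorka, lingallin, lingalnerun, lingalsodor): 24 nodes
  'm'-branch (miluderun, miluderunsar, milulinven, milulurunsar, milunefen, miluronemor, milutagalta, morpapa): 50 nodes
  'p'-branch (pagal): 5 nodes
  't'-branch (tordede, torsolu, torsopator, torsotakaro): 22 nodes
  'v'-branch (ven): 3 nodes
Sum: 109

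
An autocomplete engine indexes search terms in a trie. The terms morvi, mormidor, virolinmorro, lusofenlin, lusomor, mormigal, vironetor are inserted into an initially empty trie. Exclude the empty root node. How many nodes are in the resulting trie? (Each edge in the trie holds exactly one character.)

43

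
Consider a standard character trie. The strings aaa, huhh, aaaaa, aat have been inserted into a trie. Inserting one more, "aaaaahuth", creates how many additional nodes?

4

The longest prefix of "aaaaahuth" already in the trie is "aaaaa" (length 5).
Each of the 4 remaining characters creates one node.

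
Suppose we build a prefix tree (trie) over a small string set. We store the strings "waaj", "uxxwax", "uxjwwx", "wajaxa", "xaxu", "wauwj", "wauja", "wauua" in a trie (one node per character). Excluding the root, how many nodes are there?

29

Trie structure (* marks end of a word):
(root)
├─ u
│  └─ x
│     ├─ j
│     │  └─ w
│     │     └─ w
│     │        └─ x *
│     └─ x
│        └─ w
│           └─ a
│              └─ x *
├─ w
│  └─ a
│     ├─ a
│     │  └─ j *
│     ├─ j
│     │  └─ a
│     │     └─ x
│     │        └─ a *
│     └─ u
│        ├─ j
│        │  └─ a *
│        ├─ u
│        │  └─ a *
│        └─ w
│           └─ j *
└─ x
   └─ a
      └─ x
         └─ u *
Counting every labelled node above: 29.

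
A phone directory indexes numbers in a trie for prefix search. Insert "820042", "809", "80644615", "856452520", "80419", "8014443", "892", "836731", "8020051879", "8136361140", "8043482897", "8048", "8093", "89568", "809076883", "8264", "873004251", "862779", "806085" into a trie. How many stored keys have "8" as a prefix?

19

Filter for entries beginning with "8":
Words under "8": 8014443, 8020051879, 80419, 8043482897, 8048, 806085, 80644615, 809, 809076883, 8093, 8136361140, 820042, 8264, 836731, 856452520, 862779, 873004251, 892, 89568
Count: 19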